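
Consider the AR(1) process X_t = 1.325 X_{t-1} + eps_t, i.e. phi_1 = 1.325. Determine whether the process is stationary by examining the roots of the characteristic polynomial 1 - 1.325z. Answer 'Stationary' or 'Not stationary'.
\text{Not stationary}

The AR(p) characteristic polynomial is P(z) = 1 - 1.325z.
Stationarity requires all roots to lie outside the unit circle, i.e. |z| > 1 for every root.
This is linear in z: 1 + (-1.325) z = 0  =>  z = -1/(-1.325) = 0.754717,  |z| = 0.754717.
Moduli of all roots: 0.7547.
All moduli strictly greater than 1? No.
Verdict: Not stationary.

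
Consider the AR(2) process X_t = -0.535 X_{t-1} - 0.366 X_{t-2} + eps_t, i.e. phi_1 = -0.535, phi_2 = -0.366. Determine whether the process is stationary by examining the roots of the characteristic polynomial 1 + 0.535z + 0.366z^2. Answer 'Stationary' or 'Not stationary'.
\text{Stationary}

The AR(p) characteristic polynomial is P(z) = 1 + 0.535z + 0.366z^2.
Stationarity requires all roots to lie outside the unit circle, i.e. |z| > 1 for every root.
Set 1 + (0.535) z + (0.366) z^2 = 0, i.e. a z^2 + b z + c = 0 with a = 0.366, b = 0.535, c = 1.
Discriminant D = b^2 - 4ac = (0.535)^2 - 4*(0.366)*1 = 0.286225 - (1.464) = -1.177775.
D < 0, so the roots are the complex-conjugate pair z = (-b +/- i sqrt(-D)) / (2a) = -0.7309 +/- 1.4826i.
For a conjugate pair |z|^2 = z * conj(z) = (product of roots) = c/a = 1/(0.366) = 2.73224, so |z| = sqrt(2.73224) = 1.6529 for both roots.
Moduli of all roots: 1.6529, 1.6529.
All moduli strictly greater than 1? Yes.
Verdict: Stationary.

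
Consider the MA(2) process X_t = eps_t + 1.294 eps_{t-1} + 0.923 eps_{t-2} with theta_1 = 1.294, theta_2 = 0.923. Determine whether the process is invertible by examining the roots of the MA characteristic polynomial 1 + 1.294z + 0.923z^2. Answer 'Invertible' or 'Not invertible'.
\text{Invertible}

The MA(q) characteristic polynomial is P(z) = 1 + 1.294z + 0.923z^2.
Invertibility requires all roots to lie outside the unit circle, i.e. |z| > 1 for every root.
Set 1 + (1.294) z + (0.923) z^2 = 0, i.e. a z^2 + b z + c = 0 with a = 0.923, b = 1.294, c = 1.
Discriminant D = b^2 - 4ac = (1.294)^2 - 4*(0.923)*1 = 1.674436 - (3.692) = -2.017564.
D < 0, so the roots are the complex-conjugate pair z = (-b +/- i sqrt(-D)) / (2a) = -0.701 +/- 0.7695i.
For a conjugate pair |z|^2 = z * conj(z) = (product of roots) = c/a = 1/(0.923) = 1.083424, so |z| = sqrt(1.083424) = 1.0409 for both roots.
Moduli of all roots: 1.0409, 1.0409.
All moduli strictly greater than 1? Yes.
Verdict: Invertible.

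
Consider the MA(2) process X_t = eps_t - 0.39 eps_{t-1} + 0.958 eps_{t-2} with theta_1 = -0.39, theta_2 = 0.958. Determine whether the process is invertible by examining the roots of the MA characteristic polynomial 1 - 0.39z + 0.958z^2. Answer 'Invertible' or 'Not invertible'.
\text{Invertible}

The MA(q) characteristic polynomial is P(z) = 1 - 0.39z + 0.958z^2.
Invertibility requires all roots to lie outside the unit circle, i.e. |z| > 1 for every root.
Set 1 + (-0.39) z + (0.958) z^2 = 0, i.e. a z^2 + b z + c = 0 with a = 0.958, b = -0.39, c = 1.
Discriminant D = b^2 - 4ac = (-0.39)^2 - 4*(0.958)*1 = 0.1521 - (3.832) = -3.6799.
D < 0, so the roots are the complex-conjugate pair z = (-b +/- i sqrt(-D)) / (2a) = 0.2035 +/- 1.0012i.
For a conjugate pair |z|^2 = z * conj(z) = (product of roots) = c/a = 1/(0.958) = 1.043841, so |z| = sqrt(1.043841) = 1.0217 for both roots.
Moduli of all roots: 1.0217, 1.0217.
All moduli strictly greater than 1? Yes.
Verdict: Invertible.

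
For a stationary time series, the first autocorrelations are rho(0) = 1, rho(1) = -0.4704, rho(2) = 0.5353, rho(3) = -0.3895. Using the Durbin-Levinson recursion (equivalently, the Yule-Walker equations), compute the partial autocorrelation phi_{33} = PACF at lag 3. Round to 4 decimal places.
\phi_{33} = -0.0760

The PACF at lag k is phi_{kk}, the last component of the solution
to the Yule-Walker system G_k phi = r_k where
  (G_k)_{ij} = rho(|i - j|), (r_k)_i = rho(i), i,j = 1..k.
Equivalently, Durbin-Levinson gives phi_{kk} iteratively:
  phi_{11} = rho(1)
  phi_{kk} = [rho(k) - sum_{j=1..k-1} phi_{k-1,j} rho(k-j)]
            / [1 - sum_{j=1..k-1} phi_{k-1,j} rho(j)],
  phi_{k,j} = phi_{k-1,j} - phi_{kk} phi_{k-1,k-j},  j = 1..k-1.
Step k = 1:
  phi_11 = rho(1) = -0.4704.
Step k = 2:
  phi_22 = [rho(2) - phi_11 rho(1)] / [1 - phi_11 rho(1)] = [0.5353 - (-0.4704)(-0.4704)] / [1 - (-0.4704)(-0.4704)]
         = 0.31402384 / 0.77872384 = 0.403254.
  Update: phi_21 = phi_11 - phi_22 phi_11 = -0.4704 - (0.403254)(-0.4704) = -0.280709.
Step k = 3:
  phi_33 = [rho(3) - phi_21 rho(2) - phi_22 rho(1)] / [1 - phi_21 rho(1) - phi_22 rho(2)]
    numerator   = -0.3895 - (-0.280709)(0.5353) - (0.403254)(-0.4704) = -0.04954553
    denominator = 1 - (-0.280709)(-0.4704) - (0.403254)(0.5353) = 0.65209233
  phi_33 = -0.04954553 / 0.65209233 = -0.076.
Therefore phi_{33} = -0.0760.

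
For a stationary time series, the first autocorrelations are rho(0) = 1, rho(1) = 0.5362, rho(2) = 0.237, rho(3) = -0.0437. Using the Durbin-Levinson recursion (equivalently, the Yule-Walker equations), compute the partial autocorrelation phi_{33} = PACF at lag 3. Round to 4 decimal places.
\phi_{33} = -0.2000

The PACF at lag k is phi_{kk}, the last component of the solution
to the Yule-Walker system G_k phi = r_k where
  (G_k)_{ij} = rho(|i - j|), (r_k)_i = rho(i), i,j = 1..k.
Equivalently, Durbin-Levinson gives phi_{kk} iteratively:
  phi_{11} = rho(1)
  phi_{kk} = [rho(k) - sum_{j=1..k-1} phi_{k-1,j} rho(k-j)]
            / [1 - sum_{j=1..k-1} phi_{k-1,j} rho(j)],
  phi_{k,j} = phi_{k-1,j} - phi_{kk} phi_{k-1,k-j},  j = 1..k-1.
Step k = 1:
  phi_11 = rho(1) = 0.5362.
Step k = 2:
  phi_22 = [rho(2) - phi_11 rho(1)] / [1 - phi_11 rho(1)] = [0.237 - (0.5362)(0.5362)] / [1 - (0.5362)(0.5362)]
         = -0.05051044 / 0.71248956 = -0.070893.
  Update: phi_21 = phi_11 - phi_22 phi_11 = 0.5362 - (-0.070893)(0.5362) = 0.574213.
Step k = 3:
  phi_33 = [rho(3) - phi_21 rho(2) - phi_22 rho(1)] / [1 - phi_21 rho(1) - phi_22 rho(2)]
    numerator   = -0.0437 - (0.574213)(0.237) - (-0.070893)(0.5362) = -0.14177566
    denominator = 1 - (0.574213)(0.5362) - (-0.070893)(0.237) = 0.70890873
  phi_33 = -0.14177566 / 0.70890873 = -0.2.
Therefore phi_{33} = -0.2000.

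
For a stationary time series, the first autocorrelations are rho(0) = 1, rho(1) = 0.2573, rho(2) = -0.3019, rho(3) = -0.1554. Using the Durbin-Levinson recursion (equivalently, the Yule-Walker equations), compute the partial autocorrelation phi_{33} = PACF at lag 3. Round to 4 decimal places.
\phi_{33} = 0.0689

The PACF at lag k is phi_{kk}, the last component of the solution
to the Yule-Walker system G_k phi = r_k where
  (G_k)_{ij} = rho(|i - j|), (r_k)_i = rho(i), i,j = 1..k.
Equivalently, Durbin-Levinson gives phi_{kk} iteratively:
  phi_{11} = rho(1)
  phi_{kk} = [rho(k) - sum_{j=1..k-1} phi_{k-1,j} rho(k-j)]
            / [1 - sum_{j=1..k-1} phi_{k-1,j} rho(j)],
  phi_{k,j} = phi_{k-1,j} - phi_{kk} phi_{k-1,k-j},  j = 1..k-1.
Step k = 1:
  phi_11 = rho(1) = 0.2573.
Step k = 2:
  phi_22 = [rho(2) - phi_11 rho(1)] / [1 - phi_11 rho(1)] = [-0.3019 - (0.2573)(0.2573)] / [1 - (0.2573)(0.2573)]
         = -0.36810329 / 0.93379671 = -0.394201.
  Update: phi_21 = phi_11 - phi_22 phi_11 = 0.2573 - (-0.394201)(0.2573) = 0.358728.
Step k = 3:
  phi_33 = [rho(3) - phi_21 rho(2) - phi_22 rho(1)] / [1 - phi_21 rho(1) - phi_22 rho(2)]
    numerator   = -0.1554 - (0.358728)(-0.3019) - (-0.394201)(0.2573) = 0.05432777
    denominator = 1 - (0.358728)(0.2573) - (-0.394201)(-0.3019) = 0.78869015
  phi_33 = 0.05432777 / 0.78869015 = 0.0689.
Therefore phi_{33} = 0.0689.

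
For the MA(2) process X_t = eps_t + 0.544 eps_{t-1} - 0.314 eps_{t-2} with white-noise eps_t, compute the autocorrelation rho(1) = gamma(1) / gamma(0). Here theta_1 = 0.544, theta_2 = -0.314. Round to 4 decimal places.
\rho(1) = 0.2676

For an MA(q) process with theta_0 = 1, the autocovariance is
  gamma(k) = sigma^2 * sum_{i=0..q-k} theta_i * theta_{i+k},
and rho(k) = gamma(k) / gamma(0). Sigma^2 cancels.
  numerator   = (1)*(0.544) + (0.544)*(-0.314) = 0.373184.
  denominator = (1)^2 + (0.544)^2 + (-0.314)^2 = 1.394532.
  rho(1) = 0.373184 / 1.394532 = 0.2676.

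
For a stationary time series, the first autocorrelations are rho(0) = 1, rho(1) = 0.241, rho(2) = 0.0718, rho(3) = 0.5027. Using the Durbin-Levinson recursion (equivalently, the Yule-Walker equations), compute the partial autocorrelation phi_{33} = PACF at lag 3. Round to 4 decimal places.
\phi_{33} = 0.5120

The PACF at lag k is phi_{kk}, the last component of the solution
to the Yule-Walker system G_k phi = r_k where
  (G_k)_{ij} = rho(|i - j|), (r_k)_i = rho(i), i,j = 1..k.
Equivalently, Durbin-Levinson gives phi_{kk} iteratively:
  phi_{11} = rho(1)
  phi_{kk} = [rho(k) - sum_{j=1..k-1} phi_{k-1,j} rho(k-j)]
            / [1 - sum_{j=1..k-1} phi_{k-1,j} rho(j)],
  phi_{k,j} = phi_{k-1,j} - phi_{kk} phi_{k-1,k-j},  j = 1..k-1.
Step k = 1:
  phi_11 = rho(1) = 0.241.
Step k = 2:
  phi_22 = [rho(2) - phi_11 rho(1)] / [1 - phi_11 rho(1)] = [0.0718 - (0.241)(0.241)] / [1 - (0.241)(0.241)]
         = 0.013719 / 0.941919 = 0.014565.
  Update: phi_21 = phi_11 - phi_22 phi_11 = 0.241 - (0.014565)(0.241) = 0.23749.
Step k = 3:
  phi_33 = [rho(3) - phi_21 rho(2) - phi_22 rho(1)] / [1 - phi_21 rho(1) - phi_22 rho(2)]
    numerator   = 0.5027 - (0.23749)(0.0718) - (0.014565)(0.241) = 0.48213808
    denominator = 1 - (0.23749)(0.241) - (0.014565)(0.0718) = 0.94171918
  phi_33 = 0.48213808 / 0.94171918 = 0.512.
Therefore phi_{33} = 0.5120.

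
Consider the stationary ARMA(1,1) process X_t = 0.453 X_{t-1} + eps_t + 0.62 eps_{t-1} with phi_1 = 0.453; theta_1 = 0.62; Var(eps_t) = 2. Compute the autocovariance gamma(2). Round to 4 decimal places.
\gamma(2) = 1.5667

Multiply the model equation by X_{t-k} and take expectations. With theta_0 = psi_0 = 1 and psi_j the MA(infinity) weights, this gives
  gamma(k) - sum_i phi_i gamma(k-i) = c_k,
  c_k = sigma^2 * sum_{j=k..q} theta_j psi_{j-k}   (c_k = 0 for k > q),
using gamma(-m) = gamma(m).
psi-weights needed (psi_j = theta_j + sum_i phi_i psi_{j-i}):
  psi_1 = theta_1 + phi_1 = 0.62 + (0.453) = 1.073
Right-hand sides:
  c_0 = sigma^2 (1 + theta_1 psi_1) = 2 * (1 + (0.62)(1.073)) = 2 * 1.66526 = 3.33052
  c_1 = sigma^2 theta_1 = 2 * (0.62) = 1.24
  c_2 = 0
Equations for k = 0 and k = 1 (AR order 1):
  gamma(0) = phi_1 gamma(1) + c_0
  gamma(1) = phi_1 gamma(0) + c_1
Substituting the second into the first: gamma(0) (1 - phi_1^2) = c_0 + phi_1 c_1, so
  gamma(0) = (c_0 + phi_1 c_1) / (1 - phi_1^2) = (3.33052 + (0.453)(1.24)) / (1 - (0.453)^2) = 3.89224 / 0.794791 = 4.897187.
  gamma(1) = phi_1 gamma(0) + c_1 = (0.453)(4.897187) + (1.24) = 3.458426.
For k = 2 (> q): gamma(2) = phi_1 gamma(1) = (0.453)(3.458426) = 1.566667.
Therefore gamma(2) = 1.5667 (to 4 decimal places).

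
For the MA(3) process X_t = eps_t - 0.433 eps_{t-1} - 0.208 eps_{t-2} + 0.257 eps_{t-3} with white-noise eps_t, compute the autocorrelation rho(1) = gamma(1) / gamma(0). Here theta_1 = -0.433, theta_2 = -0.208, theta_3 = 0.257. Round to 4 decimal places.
\rho(1) = -0.3057

For an MA(q) process with theta_0 = 1, the autocovariance is
  gamma(k) = sigma^2 * sum_{i=0..q-k} theta_i * theta_{i+k},
and rho(k) = gamma(k) / gamma(0). Sigma^2 cancels.
  numerator   = (1)*(-0.433) + (-0.433)*(-0.208) + (-0.208)*(0.257) = -0.396392.
  denominator = (1)^2 + (-0.433)^2 + (-0.208)^2 + (0.257)^2 = 1.296802.
  rho(1) = -0.396392 / 1.296802 = -0.3057.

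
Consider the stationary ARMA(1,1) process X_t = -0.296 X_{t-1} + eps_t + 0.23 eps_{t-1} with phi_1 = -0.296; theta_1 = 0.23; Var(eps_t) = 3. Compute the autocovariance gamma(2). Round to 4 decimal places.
\gamma(2) = 0.0599

Multiply the model equation by X_{t-k} and take expectations. With theta_0 = psi_0 = 1 and psi_j the MA(infinity) weights, this gives
  gamma(k) - sum_i phi_i gamma(k-i) = c_k,
  c_k = sigma^2 * sum_{j=k..q} theta_j psi_{j-k}   (c_k = 0 for k > q),
using gamma(-m) = gamma(m).
psi-weights needed (psi_j = theta_j + sum_i phi_i psi_{j-i}):
  psi_1 = theta_1 + phi_1 = 0.23 + (-0.296) = -0.066
Right-hand sides:
  c_0 = sigma^2 (1 + theta_1 psi_1) = 3 * (1 + (0.23)(-0.066)) = 3 * 0.98482 = 2.95446
  c_1 = sigma^2 theta_1 = 3 * (0.23) = 0.69
  c_2 = 0
Equations for k = 0 and k = 1 (AR order 1):
  gamma(0) = phi_1 gamma(1) + c_0
  gamma(1) = phi_1 gamma(0) + c_1
Substituting the second into the first: gamma(0) (1 - phi_1^2) = c_0 + phi_1 c_1, so
  gamma(0) = (c_0 + phi_1 c_1) / (1 - phi_1^2) = (2.95446 + (-0.296)(0.69)) / (1 - (-0.296)^2) = 2.75022 / 0.912384 = 3.014323.
  gamma(1) = phi_1 gamma(0) + c_1 = (-0.296)(3.014323) + (0.69) = -0.20224.
For k = 2 (> q): gamma(2) = phi_1 gamma(1) = (-0.296)(-0.20224) = 0.059863.
Therefore gamma(2) = 0.0599 (to 4 decimal places).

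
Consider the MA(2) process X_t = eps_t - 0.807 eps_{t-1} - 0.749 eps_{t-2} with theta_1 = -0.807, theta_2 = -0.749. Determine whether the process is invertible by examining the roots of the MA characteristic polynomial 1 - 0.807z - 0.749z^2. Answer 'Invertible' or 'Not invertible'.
\text{Not invertible}

The MA(q) characteristic polynomial is P(z) = 1 - 0.807z - 0.749z^2.
Invertibility requires all roots to lie outside the unit circle, i.e. |z| > 1 for every root.
Set 1 + (-0.807) z + (-0.749) z^2 = 0, i.e. a z^2 + b z + c = 0 with a = -0.749, b = -0.807, c = 1.
Discriminant D = b^2 - 4ac = (-0.807)^2 - 4*(-0.749)*1 = 0.651249 - (-2.996) = 3.647249.
D >= 0, so the roots are real: z = (-b +/- sqrt(D)) / (2a) = (0.807 +/- 1.909777) / (-1.498).
  z_1 = (0.807 + 1.909777) / (-1.498) = -1.8136,   |z_1| = 1.8136.
  z_2 = (0.807 - 1.909777) / (-1.498) = 0.7362,   |z_2| = 0.7362.
Moduli of all roots: 1.8136, 0.7362.
All moduli strictly greater than 1? No.
Verdict: Not invertible.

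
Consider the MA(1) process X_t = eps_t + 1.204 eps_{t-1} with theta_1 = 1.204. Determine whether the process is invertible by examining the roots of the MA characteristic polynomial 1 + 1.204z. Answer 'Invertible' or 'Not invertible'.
\text{Not invertible}

The MA(q) characteristic polynomial is P(z) = 1 + 1.204z.
Invertibility requires all roots to lie outside the unit circle, i.e. |z| > 1 for every root.
This is linear in z: 1 + (1.204) z = 0  =>  z = -1/(1.204) = -0.830565,  |z| = 0.830565.
Moduli of all roots: 0.8306.
All moduli strictly greater than 1? No.
Verdict: Not invertible.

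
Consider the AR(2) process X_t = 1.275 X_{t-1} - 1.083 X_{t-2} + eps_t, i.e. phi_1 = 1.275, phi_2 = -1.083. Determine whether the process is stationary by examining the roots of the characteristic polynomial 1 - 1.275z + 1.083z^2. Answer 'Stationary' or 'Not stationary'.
\text{Not stationary}

The AR(p) characteristic polynomial is P(z) = 1 - 1.275z + 1.083z^2.
Stationarity requires all roots to lie outside the unit circle, i.e. |z| > 1 for every root.
Set 1 + (-1.275) z + (1.083) z^2 = 0, i.e. a z^2 + b z + c = 0 with a = 1.083, b = -1.275, c = 1.
Discriminant D = b^2 - 4ac = (-1.275)^2 - 4*(1.083)*1 = 1.625625 - (4.332) = -2.706375.
D < 0, so the roots are the complex-conjugate pair z = (-b +/- i sqrt(-D)) / (2a) = 0.5886 +/- 0.7595i.
For a conjugate pair |z|^2 = z * conj(z) = (product of roots) = c/a = 1/(1.083) = 0.923361, so |z| = sqrt(0.923361) = 0.9609 for both roots.
Moduli of all roots: 0.9609, 0.9609.
All moduli strictly greater than 1? No.
Verdict: Not stationary.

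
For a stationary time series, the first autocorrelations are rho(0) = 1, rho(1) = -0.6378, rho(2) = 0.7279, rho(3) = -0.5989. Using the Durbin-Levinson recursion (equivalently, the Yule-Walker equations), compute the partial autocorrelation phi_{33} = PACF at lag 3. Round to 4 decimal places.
\phi_{33} = -0.0971

The PACF at lag k is phi_{kk}, the last component of the solution
to the Yule-Walker system G_k phi = r_k where
  (G_k)_{ij} = rho(|i - j|), (r_k)_i = rho(i), i,j = 1..k.
Equivalently, Durbin-Levinson gives phi_{kk} iteratively:
  phi_{11} = rho(1)
  phi_{kk} = [rho(k) - sum_{j=1..k-1} phi_{k-1,j} rho(k-j)]
            / [1 - sum_{j=1..k-1} phi_{k-1,j} rho(j)],
  phi_{k,j} = phi_{k-1,j} - phi_{kk} phi_{k-1,k-j},  j = 1..k-1.
Step k = 1:
  phi_11 = rho(1) = -0.6378.
Step k = 2:
  phi_22 = [rho(2) - phi_11 rho(1)] / [1 - phi_11 rho(1)] = [0.7279 - (-0.6378)(-0.6378)] / [1 - (-0.6378)(-0.6378)]
         = 0.32111116 / 0.59321116 = 0.54131.
  Update: phi_21 = phi_11 - phi_22 phi_11 = -0.6378 - (0.54131)(-0.6378) = -0.292552.
Step k = 3:
  phi_33 = [rho(3) - phi_21 rho(2) - phi_22 rho(1)] / [1 - phi_21 rho(1) - phi_22 rho(2)]
    numerator   = -0.5989 - (-0.292552)(0.7279) - (0.54131)(-0.6378) = -0.04070352
    denominator = 1 - (-0.292552)(-0.6378) - (0.54131)(0.7279) = 0.41939046
  phi_33 = -0.04070352 / 0.41939046 = -0.0971.
Therefore phi_{33} = -0.0971.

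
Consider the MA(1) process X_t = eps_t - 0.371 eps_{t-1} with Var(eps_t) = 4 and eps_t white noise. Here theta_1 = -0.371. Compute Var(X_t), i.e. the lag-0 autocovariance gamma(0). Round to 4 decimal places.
\gamma(0) = 4.5506

For an MA(q) process X_t = eps_t + sum_i theta_i eps_{t-i} with
Var(eps_t) = sigma^2, the variance is
  gamma(0) = sigma^2 * (1 + sum_i theta_i^2).
  sum_i theta_i^2 = (-0.371)^2 = 0.137641.
  gamma(0) = 4 * (1 + 0.137641) = 4 * 1.137641 = 4.550564, which rounds to 4.5506.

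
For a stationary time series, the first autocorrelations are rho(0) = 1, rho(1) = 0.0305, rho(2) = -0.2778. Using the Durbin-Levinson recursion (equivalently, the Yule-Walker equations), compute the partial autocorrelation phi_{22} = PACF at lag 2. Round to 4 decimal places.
\phi_{22} = -0.2790

The PACF at lag k is phi_{kk}, the last component of the solution
to the Yule-Walker system G_k phi = r_k where
  (G_k)_{ij} = rho(|i - j|), (r_k)_i = rho(i), i,j = 1..k.
Equivalently, Durbin-Levinson gives phi_{kk} iteratively:
  phi_{11} = rho(1)
  phi_{kk} = [rho(k) - sum_{j=1..k-1} phi_{k-1,j} rho(k-j)]
            / [1 - sum_{j=1..k-1} phi_{k-1,j} rho(j)],
  phi_{k,j} = phi_{k-1,j} - phi_{kk} phi_{k-1,k-j},  j = 1..k-1.
Step k = 1:
  phi_11 = rho(1) = 0.0305.
Step k = 2:
  phi_22 = [rho(2) - phi_11 rho(1)] / [1 - phi_11 rho(1)] = [-0.2778 - (0.0305)(0.0305)] / [1 - (0.0305)(0.0305)]
         = -0.27873025 / 0.99906975 = -0.279.
Therefore phi_{22} = -0.2790.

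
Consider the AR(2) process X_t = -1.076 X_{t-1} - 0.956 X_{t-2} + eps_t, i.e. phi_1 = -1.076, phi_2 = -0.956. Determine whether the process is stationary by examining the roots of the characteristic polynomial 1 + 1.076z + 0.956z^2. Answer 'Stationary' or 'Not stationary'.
\text{Stationary}

The AR(p) characteristic polynomial is P(z) = 1 + 1.076z + 0.956z^2.
Stationarity requires all roots to lie outside the unit circle, i.e. |z| > 1 for every root.
Set 1 + (1.076) z + (0.956) z^2 = 0, i.e. a z^2 + b z + c = 0 with a = 0.956, b = 1.076, c = 1.
Discriminant D = b^2 - 4ac = (1.076)^2 - 4*(0.956)*1 = 1.157776 - (3.824) = -2.666224.
D < 0, so the roots are the complex-conjugate pair z = (-b +/- i sqrt(-D)) / (2a) = -0.5628 +/- 0.854i.
For a conjugate pair |z|^2 = z * conj(z) = (product of roots) = c/a = 1/(0.956) = 1.046025, so |z| = sqrt(1.046025) = 1.0228 for both roots.
Moduli of all roots: 1.0228, 1.0228.
All moduli strictly greater than 1? Yes.
Verdict: Stationary.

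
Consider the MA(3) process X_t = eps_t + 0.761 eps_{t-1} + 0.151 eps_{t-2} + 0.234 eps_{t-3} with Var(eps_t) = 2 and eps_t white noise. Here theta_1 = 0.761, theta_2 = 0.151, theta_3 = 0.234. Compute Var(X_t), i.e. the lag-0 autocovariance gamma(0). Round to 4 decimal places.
\gamma(0) = 3.3134

For an MA(q) process X_t = eps_t + sum_i theta_i eps_{t-i} with
Var(eps_t) = sigma^2, the variance is
  gamma(0) = sigma^2 * (1 + sum_i theta_i^2).
  sum_i theta_i^2 = (0.761)^2 + (0.151)^2 + (0.234)^2 = 0.579121 + 0.022801 + 0.054756 = 0.656678.
  gamma(0) = 2 * (1 + 0.656678) = 2 * 1.656678 = 3.313356, which rounds to 3.3134.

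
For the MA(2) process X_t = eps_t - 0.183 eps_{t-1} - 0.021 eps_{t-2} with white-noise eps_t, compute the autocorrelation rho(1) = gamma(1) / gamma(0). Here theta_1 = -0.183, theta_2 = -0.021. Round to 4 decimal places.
\rho(1) = -0.1733

For an MA(q) process with theta_0 = 1, the autocovariance is
  gamma(k) = sigma^2 * sum_{i=0..q-k} theta_i * theta_{i+k},
and rho(k) = gamma(k) / gamma(0). Sigma^2 cancels.
  numerator   = (1)*(-0.183) + (-0.183)*(-0.021) = -0.179157.
  denominator = (1)^2 + (-0.183)^2 + (-0.021)^2 = 1.03393.
  rho(1) = -0.179157 / 1.03393 = -0.1733.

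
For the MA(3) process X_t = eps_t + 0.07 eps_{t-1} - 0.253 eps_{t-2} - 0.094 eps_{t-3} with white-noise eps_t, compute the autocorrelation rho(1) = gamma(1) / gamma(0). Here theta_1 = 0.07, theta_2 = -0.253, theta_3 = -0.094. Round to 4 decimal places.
\rho(1) = 0.0706

For an MA(q) process with theta_0 = 1, the autocovariance is
  gamma(k) = sigma^2 * sum_{i=0..q-k} theta_i * theta_{i+k},
and rho(k) = gamma(k) / gamma(0). Sigma^2 cancels.
  numerator   = (1)*(0.07) + (0.07)*(-0.253) + (-0.253)*(-0.094) = 0.076072.
  denominator = (1)^2 + (0.07)^2 + (-0.253)^2 + (-0.094)^2 = 1.077745.
  rho(1) = 0.076072 / 1.077745 = 0.0706.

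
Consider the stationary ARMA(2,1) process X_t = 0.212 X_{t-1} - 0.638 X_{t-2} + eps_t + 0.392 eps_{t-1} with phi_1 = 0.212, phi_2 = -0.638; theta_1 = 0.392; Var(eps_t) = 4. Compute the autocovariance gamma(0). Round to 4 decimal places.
\gamma(0) = 8.6112

Multiply the model equation by X_{t-k} and take expectations. With theta_0 = psi_0 = 1 and psi_j the MA(infinity) weights, this gives
  gamma(k) - sum_i phi_i gamma(k-i) = c_k,
  c_k = sigma^2 * sum_{j=k..q} theta_j psi_{j-k}   (c_k = 0 for k > q),
using gamma(-m) = gamma(m).
psi-weights needed (psi_j = theta_j + sum_i phi_i psi_{j-i}):
  psi_1 = theta_1 + phi_1 = 0.392 + (0.212) = 0.604
Right-hand sides:
  c_0 = sigma^2 (1 + theta_1 psi_1) = 4 * (1 + (0.392)(0.604)) = 4 * 1.236768 = 4.947072
  c_1 = sigma^2 theta_1 = 4 * (0.392) = 1.568
  c_2 = 0
Equations for k = 0, 1, 2 (AR order 2, c_2 = 0):
  (E0) gamma(0) = phi_1 gamma(1) + phi_2 gamma(2) + c_0
  (E1) gamma(1) = phi_1 gamma(0) + phi_2 gamma(1) + c_1
  (E2) gamma(2) = phi_1 gamma(1) + phi_2 gamma(0)
From (E1): gamma(1) = A gamma(0) + B with
  A = phi_1 / (1 - phi_2) = 0.212 / 1.638 = 0.129426,   B = c_1 / (1 - phi_2) = 1.568 / 1.638 = 0.957265.
Insert (E2) into (E0): gamma(0) (1 - phi_2^2) = phi_1 (1 + phi_2) gamma(1) + c_0.
  phi_1 (1 + phi_2) = (0.212)(0.362) = 0.076744,   1 - phi_2^2 = 0.592956.
Replace gamma(1) by A gamma(0) + B and collect gamma(0):
  gamma(0) [0.592956 - (0.076744)(0.129426)] = (0.076744)(0.957265) + 4.947072
  gamma(0) * 0.583023 = 5.020536
  gamma(0) = 5.020536 / 0.583023 = 8.61121.
Therefore gamma(0) = 8.6112 (to 4 decimal places).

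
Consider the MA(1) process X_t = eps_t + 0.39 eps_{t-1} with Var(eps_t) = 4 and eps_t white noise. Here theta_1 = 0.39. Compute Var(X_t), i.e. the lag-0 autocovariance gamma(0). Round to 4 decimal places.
\gamma(0) = 4.6084

For an MA(q) process X_t = eps_t + sum_i theta_i eps_{t-i} with
Var(eps_t) = sigma^2, the variance is
  gamma(0) = sigma^2 * (1 + sum_i theta_i^2).
  sum_i theta_i^2 = (0.39)^2 = 0.1521.
  gamma(0) = 4 * (1 + 0.1521) = 4 * 1.1521 = 4.6084.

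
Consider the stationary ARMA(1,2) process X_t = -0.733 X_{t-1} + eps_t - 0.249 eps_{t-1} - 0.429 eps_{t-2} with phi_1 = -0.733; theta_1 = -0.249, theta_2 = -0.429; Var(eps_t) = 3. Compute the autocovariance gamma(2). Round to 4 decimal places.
\gamma(2) = 1.7950

Multiply the model equation by X_{t-k} and take expectations. With theta_0 = psi_0 = 1 and psi_j the MA(infinity) weights, this gives
  gamma(k) - sum_i phi_i gamma(k-i) = c_k,
  c_k = sigma^2 * sum_{j=k..q} theta_j psi_{j-k}   (c_k = 0 for k > q),
using gamma(-m) = gamma(m).
psi-weights needed (psi_j = theta_j + sum_i phi_i psi_{j-i}):
  psi_1 = theta_1 + phi_1 = -0.249 + (-0.733) = -0.982
  psi_2 = theta_2 + phi_1 psi_1 = -0.429 + (-0.733)(-0.982) = 0.290806
Right-hand sides:
  c_0 = sigma^2 (1 + theta_1 psi_1 + theta_2 psi_2) = 3 * (1 + (-0.249)(-0.982) + (-0.429)(0.290806)) = 3 * 1.119762 = 3.359287
  c_1 = sigma^2 (theta_1 + theta_2 psi_1) = 3 * (-0.249 + (-0.429)(-0.982)) = 0.516834
  c_2 = sigma^2 theta_2 = 3 * (-0.429) = -1.287
Equations for k = 0 and k = 1 (AR order 1):
  gamma(0) = phi_1 gamma(1) + c_0
  gamma(1) = phi_1 gamma(0) + c_1
Substituting the second into the first: gamma(0) (1 - phi_1^2) = c_0 + phi_1 c_1, so
  gamma(0) = (c_0 + phi_1 c_1) / (1 - phi_1^2) = (3.359287 + (-0.733)(0.516834)) / (1 - (-0.733)^2) = 2.980447 / 0.462711 = 6.441272.
  gamma(1) = phi_1 gamma(0) + c_1 = (-0.733)(6.441272) + (0.516834) = -4.204618.
For k = 2: gamma(2) = phi_1 gamma(1) + c_2
  = (-0.733)(-4.204618) + (-1.287) = 1.794985.
Therefore gamma(2) = 1.7950 (to 4 decimal places).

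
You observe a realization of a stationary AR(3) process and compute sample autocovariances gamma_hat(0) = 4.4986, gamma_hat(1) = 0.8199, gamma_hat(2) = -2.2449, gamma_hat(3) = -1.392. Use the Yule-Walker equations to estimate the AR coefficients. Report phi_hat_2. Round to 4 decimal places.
\hat\phi_{2} = -0.5220

The Yule-Walker equations for an AR(p) process read, in matrix form,
  Gamma_p phi = r_p,   with   (Gamma_p)_{ij} = gamma(|i - j|),
                       (r_p)_i = gamma(i),   i,j = 1..p.
Substitute the sample gammas (Toeplitz matrix and right-hand side of size 3):
  Gamma_p = [[4.4986, 0.8199, -2.2449], [0.8199, 4.4986, 0.8199], [-2.2449, 0.8199, 4.4986]]
  r_p     = [0.8199, -2.2449, -1.392]
Written out (R1..R3):
  (R1) 4.4986 phi_1 + 0.8199 phi_2 - 2.2449 phi_3 = 0.8199
  (R2) 0.8199 phi_1 + 4.4986 phi_2 + 0.8199 phi_3 = -2.2449
  (R3) -2.2449 phi_1 + 0.8199 phi_2 + 4.4986 phi_3 = -1.392
Gaussian elimination:
  R2 <- R2 - (0.8199/4.4986) R1 = R2 - (0.182257) R1:  4.349168 phi_2 + 1.229048 phi_3 = -2.394332
  R3 <- R3 - (-2.2449/4.4986) R1 = R3 - (-0.499022) R1:  1.229048 phi_2 + 3.378346 phi_3 = -0.982852
  R3 <- R3 - (1.229048/4.349168) R2 = R3 - (0.282594) R2:  3.031024 phi_3 = -0.306228
Back-substitution:
  phi_hat_3 = -0.306228 / 3.031024 = -0.101031
  phi_hat_2 = (-2.394332 - (1.229048)(-0.101031)) / 4.349168 = -0.521976
  phi_hat_1 = (0.8199 - (0.8199)(-0.521976) - (-2.2449)(-0.101031)) / 4.4986 = 0.226973
So phi_hat = [0.2270, -0.5220, -0.1010].
Therefore phi_hat_2 = -0.5220.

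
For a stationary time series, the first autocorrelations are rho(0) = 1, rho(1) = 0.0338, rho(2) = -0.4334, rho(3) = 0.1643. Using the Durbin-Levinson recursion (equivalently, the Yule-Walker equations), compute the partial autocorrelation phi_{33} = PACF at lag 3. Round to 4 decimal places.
\phi_{33} = 0.2470

The PACF at lag k is phi_{kk}, the last component of the solution
to the Yule-Walker system G_k phi = r_k where
  (G_k)_{ij} = rho(|i - j|), (r_k)_i = rho(i), i,j = 1..k.
Equivalently, Durbin-Levinson gives phi_{kk} iteratively:
  phi_{11} = rho(1)
  phi_{kk} = [rho(k) - sum_{j=1..k-1} phi_{k-1,j} rho(k-j)]
            / [1 - sum_{j=1..k-1} phi_{k-1,j} rho(j)],
  phi_{k,j} = phi_{k-1,j} - phi_{kk} phi_{k-1,k-j},  j = 1..k-1.
Step k = 1:
  phi_11 = rho(1) = 0.0338.
Step k = 2:
  phi_22 = [rho(2) - phi_11 rho(1)] / [1 - phi_11 rho(1)] = [-0.4334 - (0.0338)(0.0338)] / [1 - (0.0338)(0.0338)]
         = -0.43454244 / 0.99885756 = -0.435039.
  Update: phi_21 = phi_11 - phi_22 phi_11 = 0.0338 - (-0.435039)(0.0338) = 0.048504.
Step k = 3:
  phi_33 = [rho(3) - phi_21 rho(2) - phi_22 rho(1)] / [1 - phi_21 rho(1) - phi_22 rho(2)]
    numerator   = 0.1643 - (0.048504)(-0.4334) - (-0.435039)(0.0338) = 0.20002611
    denominator = 1 - (0.048504)(0.0338) - (-0.435039)(-0.4334) = 0.80981446
  phi_33 = 0.20002611 / 0.80981446 = 0.247.
Therefore phi_{33} = 0.2470.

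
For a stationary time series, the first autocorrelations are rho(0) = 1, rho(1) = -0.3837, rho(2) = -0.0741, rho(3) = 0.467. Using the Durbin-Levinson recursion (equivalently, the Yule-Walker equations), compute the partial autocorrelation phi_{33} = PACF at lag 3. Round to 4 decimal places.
\phi_{33} = 0.4169

The PACF at lag k is phi_{kk}, the last component of the solution
to the Yule-Walker system G_k phi = r_k where
  (G_k)_{ij} = rho(|i - j|), (r_k)_i = rho(i), i,j = 1..k.
Equivalently, Durbin-Levinson gives phi_{kk} iteratively:
  phi_{11} = rho(1)
  phi_{kk} = [rho(k) - sum_{j=1..k-1} phi_{k-1,j} rho(k-j)]
            / [1 - sum_{j=1..k-1} phi_{k-1,j} rho(j)],
  phi_{k,j} = phi_{k-1,j} - phi_{kk} phi_{k-1,k-j},  j = 1..k-1.
Step k = 1:
  phi_11 = rho(1) = -0.3837.
Step k = 2:
  phi_22 = [rho(2) - phi_11 rho(1)] / [1 - phi_11 rho(1)] = [-0.0741 - (-0.3837)(-0.3837)] / [1 - (-0.3837)(-0.3837)]
         = -0.22132569 / 0.85277431 = -0.259536.
  Update: phi_21 = phi_11 - phi_22 phi_11 = -0.3837 - (-0.259536)(-0.3837) = -0.483284.
Step k = 3:
  phi_33 = [rho(3) - phi_21 rho(2) - phi_22 rho(1)] / [1 - phi_21 rho(1) - phi_22 rho(2)]
    numerator   = 0.467 - (-0.483284)(-0.0741) - (-0.259536)(-0.3837) = 0.33160467
    denominator = 1 - (-0.483284)(-0.3837) - (-0.259536)(-0.0741) = 0.79533231
  phi_33 = 0.33160467 / 0.79533231 = 0.4169.
Therefore phi_{33} = 0.4169.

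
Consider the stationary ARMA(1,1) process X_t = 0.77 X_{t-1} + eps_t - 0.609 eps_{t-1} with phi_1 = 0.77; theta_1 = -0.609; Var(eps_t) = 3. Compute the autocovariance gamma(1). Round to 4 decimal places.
\gamma(1) = 0.6301

Multiply the model equation by X_{t-k} and take expectations. With theta_0 = psi_0 = 1 and psi_j the MA(infinity) weights, this gives
  gamma(k) - sum_i phi_i gamma(k-i) = c_k,
  c_k = sigma^2 * sum_{j=k..q} theta_j psi_{j-k}   (c_k = 0 for k > q),
using gamma(-m) = gamma(m).
psi-weights needed (psi_j = theta_j + sum_i phi_i psi_{j-i}):
  psi_1 = theta_1 + phi_1 = -0.609 + (0.77) = 0.161
Right-hand sides:
  c_0 = sigma^2 (1 + theta_1 psi_1) = 3 * (1 + (-0.609)(0.161)) = 3 * 0.901951 = 2.705853
  c_1 = sigma^2 theta_1 = 3 * (-0.609) = -1.827
  c_2 = 0
Equations for k = 0 and k = 1 (AR order 1):
  gamma(0) = phi_1 gamma(1) + c_0
  gamma(1) = phi_1 gamma(0) + c_1
Substituting the second into the first: gamma(0) (1 - phi_1^2) = c_0 + phi_1 c_1, so
  gamma(0) = (c_0 + phi_1 c_1) / (1 - phi_1^2) = (2.705853 + (0.77)(-1.827)) / (1 - (0.77)^2) = 1.299063 / 0.4071 = 3.191017.
  gamma(1) = phi_1 gamma(0) + c_1 = (0.77)(3.191017) + (-1.827) = 0.630083.
Therefore gamma(1) = 0.6301 (to 4 decimal places).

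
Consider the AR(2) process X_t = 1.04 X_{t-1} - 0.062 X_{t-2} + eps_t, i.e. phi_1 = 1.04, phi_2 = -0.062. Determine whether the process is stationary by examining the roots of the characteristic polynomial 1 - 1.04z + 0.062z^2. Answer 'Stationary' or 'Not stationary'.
\text{Stationary}

The AR(p) characteristic polynomial is P(z) = 1 - 1.04z + 0.062z^2.
Stationarity requires all roots to lie outside the unit circle, i.e. |z| > 1 for every root.
Set 1 + (-1.04) z + (0.062) z^2 = 0, i.e. a z^2 + b z + c = 0 with a = 0.062, b = -1.04, c = 1.
Discriminant D = b^2 - 4ac = (-1.04)^2 - 4*(0.062)*1 = 1.0816 - (0.248) = 0.8336.
D >= 0, so the roots are real: z = (-b +/- sqrt(D)) / (2a) = (1.04 +/- 0.913017) / (0.124).
  z_1 = (1.04 + 0.913017) / (0.124) = 15.7501,   |z_1| = 15.7501.
  z_2 = (1.04 - 0.913017) / (0.124) = 1.0241,   |z_2| = 1.0241.
Moduli of all roots: 15.7501, 1.0241.
All moduli strictly greater than 1? Yes.
Verdict: Stationary.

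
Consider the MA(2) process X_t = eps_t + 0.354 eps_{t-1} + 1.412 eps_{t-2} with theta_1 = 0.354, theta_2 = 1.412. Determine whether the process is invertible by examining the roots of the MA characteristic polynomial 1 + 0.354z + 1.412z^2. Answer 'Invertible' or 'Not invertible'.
\text{Not invertible}

The MA(q) characteristic polynomial is P(z) = 1 + 0.354z + 1.412z^2.
Invertibility requires all roots to lie outside the unit circle, i.e. |z| > 1 for every root.
Set 1 + (0.354) z + (1.412) z^2 = 0, i.e. a z^2 + b z + c = 0 with a = 1.412, b = 0.354, c = 1.
Discriminant D = b^2 - 4ac = (0.354)^2 - 4*(1.412)*1 = 0.125316 - (5.648) = -5.522684.
D < 0, so the roots are the complex-conjugate pair z = (-b +/- i sqrt(-D)) / (2a) = -0.1254 +/- 0.8322i.
For a conjugate pair |z|^2 = z * conj(z) = (product of roots) = c/a = 1/(1.412) = 0.708215, so |z| = sqrt(0.708215) = 0.8416 for both roots.
Moduli of all roots: 0.8416, 0.8416.
All moduli strictly greater than 1? No.
Verdict: Not invertible.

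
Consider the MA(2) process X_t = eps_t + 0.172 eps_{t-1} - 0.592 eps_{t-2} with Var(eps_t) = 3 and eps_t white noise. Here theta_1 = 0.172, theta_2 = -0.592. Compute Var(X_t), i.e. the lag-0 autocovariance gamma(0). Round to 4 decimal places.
\gamma(0) = 4.1401

For an MA(q) process X_t = eps_t + sum_i theta_i eps_{t-i} with
Var(eps_t) = sigma^2, the variance is
  gamma(0) = sigma^2 * (1 + sum_i theta_i^2).
  sum_i theta_i^2 = (0.172)^2 + (-0.592)^2 = 0.029584 + 0.350464 = 0.380048.
  gamma(0) = 3 * (1 + 0.380048) = 3 * 1.380048 = 4.140144, which rounds to 4.1401.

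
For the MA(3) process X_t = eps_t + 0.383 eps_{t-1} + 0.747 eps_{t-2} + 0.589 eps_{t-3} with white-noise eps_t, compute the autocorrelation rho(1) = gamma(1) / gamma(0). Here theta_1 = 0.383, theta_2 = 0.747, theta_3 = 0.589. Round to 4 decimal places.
\rho(1) = 0.5406

For an MA(q) process with theta_0 = 1, the autocovariance is
  gamma(k) = sigma^2 * sum_{i=0..q-k} theta_i * theta_{i+k},
and rho(k) = gamma(k) / gamma(0). Sigma^2 cancels.
  numerator   = (1)*(0.383) + (0.383)*(0.747) + (0.747)*(0.589) = 1.109084.
  denominator = (1)^2 + (0.383)^2 + (0.747)^2 + (0.589)^2 = 2.051619.
  rho(1) = 1.109084 / 2.051619 = 0.5406.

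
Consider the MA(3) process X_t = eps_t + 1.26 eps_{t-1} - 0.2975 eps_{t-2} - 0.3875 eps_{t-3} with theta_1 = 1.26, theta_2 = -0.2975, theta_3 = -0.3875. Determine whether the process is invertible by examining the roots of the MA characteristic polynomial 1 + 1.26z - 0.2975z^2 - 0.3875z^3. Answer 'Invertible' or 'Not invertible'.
\text{Not invertible}

The MA(q) characteristic polynomial is P(z) = 1 + 1.26z - 0.2975z^2 - 0.3875z^3.
Invertibility requires all roots to lie outside the unit circle, i.e. |z| > 1 for every root.
Degree 3: look for a simple real root z0 first, then factor out (1 - z/z0) and solve the remaining quadratic.
Testing z0 = -0.8: P(-0.8) = 1 + (1.26)(-0.8) + (-0.2975)(-0.8)^2 + (-0.3875)(-0.8)^3
  = 1 + (-1.008) + (-0.1904) + (0.1984) = 0.  So z_0 = -0.8 is a root, |z_0| = 0.8.
Divide out the factor (1 + 1.25 z) = (1 - z/z0) (since 1/z0 = -1.25):
  P(z) = (1 + 1.25 z)(1 + (0.01) z + (-0.31) z^2)
  [check: z-coef 0.01 - (-1.25) = 1.26; z^2-coef -0.31 - (-1.25)(0.01) = -0.2975; z^3-coef -(-1.25)(-0.31) = -0.3875.]
Remaining roots from the quadratic factor 1 + (0.01) z + (-0.31) z^2:
  Set 1 + (0.01) z + (-0.31) z^2 = 0, i.e. a z^2 + b z + c = 0 with a = -0.31, b = 0.01, c = 1.
  Discriminant D = b^2 - 4ac = (0.01)^2 - 4*(-0.31)*1 = 0.0001 - (-1.24) = 1.2401.
  D >= 0, so the roots are real: z = (-b +/- sqrt(D)) / (2a) = (-0.01 +/- 1.113598) / (-0.62).
    z_1 = (-0.01 + 1.113598) / (-0.62) = -1.78,   |z_1| = 1.78.
    z_2 = (-0.01 - 1.113598) / (-0.62) = 1.8123,   |z_2| = 1.8123.
Moduli of all roots: 0.8000, 1.7800, 1.8123.
All moduli strictly greater than 1? No.
Verdict: Not invertible.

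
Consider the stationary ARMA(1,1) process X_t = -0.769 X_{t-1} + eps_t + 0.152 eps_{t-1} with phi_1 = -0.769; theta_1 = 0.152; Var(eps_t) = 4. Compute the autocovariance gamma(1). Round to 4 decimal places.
\gamma(1) = -5.3336

Multiply the model equation by X_{t-k} and take expectations. With theta_0 = psi_0 = 1 and psi_j the MA(infinity) weights, this gives
  gamma(k) - sum_i phi_i gamma(k-i) = c_k,
  c_k = sigma^2 * sum_{j=k..q} theta_j psi_{j-k}   (c_k = 0 for k > q),
using gamma(-m) = gamma(m).
psi-weights needed (psi_j = theta_j + sum_i phi_i psi_{j-i}):
  psi_1 = theta_1 + phi_1 = 0.152 + (-0.769) = -0.617
Right-hand sides:
  c_0 = sigma^2 (1 + theta_1 psi_1) = 4 * (1 + (0.152)(-0.617)) = 4 * 0.906216 = 3.624864
  c_1 = sigma^2 theta_1 = 4 * (0.152) = 0.608
  c_2 = 0
Equations for k = 0 and k = 1 (AR order 1):
  gamma(0) = phi_1 gamma(1) + c_0
  gamma(1) = phi_1 gamma(0) + c_1
Substituting the second into the first: gamma(0) (1 - phi_1^2) = c_0 + phi_1 c_1, so
  gamma(0) = (c_0 + phi_1 c_1) / (1 - phi_1^2) = (3.624864 + (-0.769)(0.608)) / (1 - (-0.769)^2) = 3.157312 / 0.408639 = 7.726409.
  gamma(1) = phi_1 gamma(0) + c_1 = (-0.769)(7.726409) + (0.608) = -5.333608.
Therefore gamma(1) = -5.3336 (to 4 decimal places).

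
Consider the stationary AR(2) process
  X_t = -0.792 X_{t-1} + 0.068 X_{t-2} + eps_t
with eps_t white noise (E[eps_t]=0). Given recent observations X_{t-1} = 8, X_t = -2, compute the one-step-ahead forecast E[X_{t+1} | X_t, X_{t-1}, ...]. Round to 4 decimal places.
E[X_{t+1} \mid \mathcal F_t] = 2.1280

For an AR(p) model X_t = c + sum_i phi_i X_{t-i} + eps_t, the
one-step-ahead conditional mean is
  E[X_{t+1} | X_t, ...] = c + sum_i phi_i X_{t+1-i}.
Substitute known values:
  E[X_{t+1} | ...] = (-0.792) * (-2) + (0.068) * (8)
                   = 2.1280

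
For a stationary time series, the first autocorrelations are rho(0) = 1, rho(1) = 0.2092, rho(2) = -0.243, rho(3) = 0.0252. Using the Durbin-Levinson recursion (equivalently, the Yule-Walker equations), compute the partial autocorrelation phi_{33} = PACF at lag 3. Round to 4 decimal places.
\phi_{33} = 0.1770

The PACF at lag k is phi_{kk}, the last component of the solution
to the Yule-Walker system G_k phi = r_k where
  (G_k)_{ij} = rho(|i - j|), (r_k)_i = rho(i), i,j = 1..k.
Equivalently, Durbin-Levinson gives phi_{kk} iteratively:
  phi_{11} = rho(1)
  phi_{kk} = [rho(k) - sum_{j=1..k-1} phi_{k-1,j} rho(k-j)]
            / [1 - sum_{j=1..k-1} phi_{k-1,j} rho(j)],
  phi_{k,j} = phi_{k-1,j} - phi_{kk} phi_{k-1,k-j},  j = 1..k-1.
Step k = 1:
  phi_11 = rho(1) = 0.2092.
Step k = 2:
  phi_22 = [rho(2) - phi_11 rho(1)] / [1 - phi_11 rho(1)] = [-0.243 - (0.2092)(0.2092)] / [1 - (0.2092)(0.2092)]
         = -0.28676464 / 0.95623536 = -0.299889.
  Update: phi_21 = phi_11 - phi_22 phi_11 = 0.2092 - (-0.299889)(0.2092) = 0.271937.
Step k = 3:
  phi_33 = [rho(3) - phi_21 rho(2) - phi_22 rho(1)] / [1 - phi_21 rho(1) - phi_22 rho(2)]
    numerator   = 0.0252 - (0.271937)(-0.243) - (-0.299889)(0.2092) = 0.15401746
    denominator = 1 - (0.271937)(0.2092) - (-0.299889)(-0.243) = 0.87023775
  phi_33 = 0.15401746 / 0.87023775 = 0.177.
Therefore phi_{33} = 0.1770.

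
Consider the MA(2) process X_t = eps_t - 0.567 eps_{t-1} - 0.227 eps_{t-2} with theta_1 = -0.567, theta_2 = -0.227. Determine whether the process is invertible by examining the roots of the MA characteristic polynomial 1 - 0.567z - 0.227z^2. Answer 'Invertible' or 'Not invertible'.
\text{Invertible}

The MA(q) characteristic polynomial is P(z) = 1 - 0.567z - 0.227z^2.
Invertibility requires all roots to lie outside the unit circle, i.e. |z| > 1 for every root.
Set 1 + (-0.567) z + (-0.227) z^2 = 0, i.e. a z^2 + b z + c = 0 with a = -0.227, b = -0.567, c = 1.
Discriminant D = b^2 - 4ac = (-0.567)^2 - 4*(-0.227)*1 = 0.321489 - (-0.908) = 1.229489.
D >= 0, so the roots are real: z = (-b +/- sqrt(D)) / (2a) = (0.567 +/- 1.108823) / (-0.454).
  z_1 = (0.567 + 1.108823) / (-0.454) = -3.6912,   |z_1| = 3.6912.
  z_2 = (0.567 - 1.108823) / (-0.454) = 1.1934,   |z_2| = 1.1934.
Moduli of all roots: 3.6912, 1.1934.
All moduli strictly greater than 1? Yes.
Verdict: Invertible.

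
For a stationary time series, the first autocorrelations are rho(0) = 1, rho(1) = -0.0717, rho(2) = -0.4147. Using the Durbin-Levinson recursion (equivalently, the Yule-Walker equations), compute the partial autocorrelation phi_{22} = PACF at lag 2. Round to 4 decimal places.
\phi_{22} = -0.4220

The PACF at lag k is phi_{kk}, the last component of the solution
to the Yule-Walker system G_k phi = r_k where
  (G_k)_{ij} = rho(|i - j|), (r_k)_i = rho(i), i,j = 1..k.
Equivalently, Durbin-Levinson gives phi_{kk} iteratively:
  phi_{11} = rho(1)
  phi_{kk} = [rho(k) - sum_{j=1..k-1} phi_{k-1,j} rho(k-j)]
            / [1 - sum_{j=1..k-1} phi_{k-1,j} rho(j)],
  phi_{k,j} = phi_{k-1,j} - phi_{kk} phi_{k-1,k-j},  j = 1..k-1.
Step k = 1:
  phi_11 = rho(1) = -0.0717.
Step k = 2:
  phi_22 = [rho(2) - phi_11 rho(1)] / [1 - phi_11 rho(1)] = [-0.4147 - (-0.0717)(-0.0717)] / [1 - (-0.0717)(-0.0717)]
         = -0.41984089 / 0.99485911 = -0.422.
Therefore phi_{22} = -0.4220.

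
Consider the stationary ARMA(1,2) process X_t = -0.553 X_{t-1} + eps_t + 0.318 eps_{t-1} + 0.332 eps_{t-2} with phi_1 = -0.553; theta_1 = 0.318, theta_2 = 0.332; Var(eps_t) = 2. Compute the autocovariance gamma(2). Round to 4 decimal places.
\gamma(2) = 1.2320

Multiply the model equation by X_{t-k} and take expectations. With theta_0 = psi_0 = 1 and psi_j the MA(infinity) weights, this gives
  gamma(k) - sum_i phi_i gamma(k-i) = c_k,
  c_k = sigma^2 * sum_{j=k..q} theta_j psi_{j-k}   (c_k = 0 for k > q),
using gamma(-m) = gamma(m).
psi-weights needed (psi_j = theta_j + sum_i phi_i psi_{j-i}):
  psi_1 = theta_1 + phi_1 = 0.318 + (-0.553) = -0.235
  psi_2 = theta_2 + phi_1 psi_1 = 0.332 + (-0.553)(-0.235) = 0.461955
Right-hand sides:
  c_0 = sigma^2 (1 + theta_1 psi_1 + theta_2 psi_2) = 2 * (1 + (0.318)(-0.235) + (0.332)(0.461955)) = 2 * 1.078639 = 2.157278
  c_1 = sigma^2 (theta_1 + theta_2 psi_1) = 2 * (0.318 + (0.332)(-0.235)) = 0.47996
  c_2 = sigma^2 theta_2 = 2 * (0.332) = 0.664
Equations for k = 0 and k = 1 (AR order 1):
  gamma(0) = phi_1 gamma(1) + c_0
  gamma(1) = phi_1 gamma(0) + c_1
Substituting the second into the first: gamma(0) (1 - phi_1^2) = c_0 + phi_1 c_1, so
  gamma(0) = (c_0 + phi_1 c_1) / (1 - phi_1^2) = (2.157278 + (-0.553)(0.47996)) / (1 - (-0.553)^2) = 1.89186 / 0.694191 = 2.725273.
  gamma(1) = phi_1 gamma(0) + c_1 = (-0.553)(2.725273) + (0.47996) = -1.027116.
For k = 2: gamma(2) = phi_1 gamma(1) + c_2
  = (-0.553)(-1.027116) + (0.664) = 1.231995.
Therefore gamma(2) = 1.2320 (to 4 decimal places).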